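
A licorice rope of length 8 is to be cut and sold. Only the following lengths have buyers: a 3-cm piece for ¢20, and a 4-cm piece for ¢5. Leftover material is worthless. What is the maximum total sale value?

40

Consider every possible first cut. f[k] is the best of p[i]+f[k−i] over all sellable i≤k.
f[1] = 0
f[2] = 0
f[3] = 20
f[4] = max(20+0, 5+0) = 20
f[5] = max(20+0, 5+0) = 20
f[6] = max(20+20, 5+0) = 40
f[7] = max(20+20, 5+20) = 40
f[8] = max(20+20, 5+20) = 40
One optimal cutting: pieces 3 + 3 with 2 cm of scrap → ¢40.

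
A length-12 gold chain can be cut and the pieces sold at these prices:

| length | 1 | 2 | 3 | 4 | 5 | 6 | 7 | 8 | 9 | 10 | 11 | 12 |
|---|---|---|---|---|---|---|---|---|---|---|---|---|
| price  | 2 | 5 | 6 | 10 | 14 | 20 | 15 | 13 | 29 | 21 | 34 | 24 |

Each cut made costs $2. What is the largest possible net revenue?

38

Build r[k] bottom-up: r[k] = max over allowed piece i of (p[i] + r[k−i]) − 2 per cut.
r[1] = 2
r[2] = 5
r[3] = 6
r[4] = 10
r[5] = 14
r[6] = 20
r[7] = 20  (first piece 1, then r[6]=20)
r[8] = 23  (first piece 2, then r[6]=20)
r[9] = 29
r[10] = 29  (first piece 1, then r[9]=29)
r[11] = 34
r[12] = 38  (first piece 6, then r[6]=20)
One optimal plan: pieces 6 + 6 (1 cut) → $40 − $2 = $38.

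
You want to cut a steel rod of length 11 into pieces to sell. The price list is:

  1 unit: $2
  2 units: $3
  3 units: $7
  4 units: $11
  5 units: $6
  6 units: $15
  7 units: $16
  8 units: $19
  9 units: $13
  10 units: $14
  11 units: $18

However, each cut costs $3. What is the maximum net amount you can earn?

Consider every possible first cut. v[k] is the best of p[i]+v[k−i] over all sellable i≤k, charging 3 whenever i<k.
v[1] = 2
v[2] = max(2+2-3, 3+0) = 3
v[3] = max(2+3-3, 3+2-3, 7+0) = 7
v[4] = max(2+7-3, 3+3-3, 7+2-3, 11+0) = 11
v[5] = max(2+11-3, 3+7-3, 7+3-3, 11+2-3, 6+0) = 10
v[6] = max(2+10-3, 3+11-3, 7+7-3, 11+3-3, 6+2-3, 15+0) = 15
v[7] = max(2+15-3, 3+10-3, 7+11-3, …, 15+2-3, 16+0) = 16
v[8] = max(2+16-3, 3+15-3, 7+10-3, …, 16+2-3, 19+0) = 19
v[9] = max(2+19-3, 3+16-3, 7+15-3, …, 19+2-3, 13+0) = 19
v[10] = max(2+19-3, 3+19-3, 7+16-3, …, 13+2-3, 14+0) = 23
v[11] = max(2+23-3, 3+19-3, 7+19-3, …, 14+2-3, 18+0) = 24
One optimal plan: pieces 7 + 4 (1 cut) → $27 − $3 = $24.

24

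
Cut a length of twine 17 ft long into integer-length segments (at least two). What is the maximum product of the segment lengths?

486

Let prod[k] be the best product for length k (with at least one cut). For each first piece i, the rest contributes max(k−i, prod[k−i]).
prod[2] = 1*max(1,0) = 1*1 = 1
prod[3] = 1*max(2,1) = 1*2 = 2
prod[4] = 2*max(2,1) = 2*2 = 4
prod[5] = 2*max(3,2) = 2*3 = 6
prod[6] = 3*max(3,2) = 3*3 = 9
prod[7] = 2*max(5,6) = 2*6 = 12
prod[8] = 2*max(6,9) = 2*9 = 18
prod[9] = 3*max(6,9) = 3*9 = 27
prod[10] = 2*max(8,18) = 2*18 = 36
prod[11] = 2*max(9,27) = 2*27 = 54
prod[12] = 3*max(9,27) = 3*27 = 81
prod[13] = 2*max(11,54) = 2*54 = 108
prod[14] = 2*max(12,81) = 2*81 = 162
prod[15] = 3*max(12,81) = 3*81 = 243
prod[16] = 2*max(14,162) = 2*162 = 324
prod[17] = 2*max(15,243) = 2*243 = 486
One optimal split: 3 + 3 + 3 + 3 + 3 + 2; product 3*3*3*3*3*2 = 486.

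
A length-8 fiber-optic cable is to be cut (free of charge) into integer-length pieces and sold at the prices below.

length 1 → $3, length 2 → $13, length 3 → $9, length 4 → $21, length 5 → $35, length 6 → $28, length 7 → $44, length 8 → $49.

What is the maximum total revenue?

Build v[k] bottom-up: v[k] = max over allowed piece i of (p[i] + v[k−i]).
v[1] = 3
v[2] = 13
v[3] = 16  (first piece 1, then v[2]=13)
v[4] = 26  (first piece 2, then v[2]=13)
v[5] = 35
v[6] = 39  (first piece 2, then v[4]=26)
v[7] = 48  (first piece 2, then v[5]=35)
v[8] = 52  (first piece 2, then v[6]=39)
One optimal cutting: 2 + 2 + 2 + 2 → $13 + $13 + $13 + $13 = $52.

52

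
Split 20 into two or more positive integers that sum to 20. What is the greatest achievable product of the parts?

1458

Fill m[k] for k=2..20: at each k try every first piece i and multiply by the better of (k−i) uncut or m[k−i].
Small cases: m[2]=1, m[3]=2, m[4]=4, m[5]=6, m[6]=9, m[7]=12, m[8]=18, m[9]=27, m[10]=36, m[11]=54, m[12]=81.
m[13] = max(1*81, 2*54, 3*36, …, 11*2, 12*1) = 108
m[14] = max(1*108, 2*81, 3*54, …, 12*2, 13*1) = 162
m[15] = max(1*162, 2*108, 3*81, …, 13*2, 14*1) = 243
m[16] = max(1*243, 2*162, 3*108, …, 14*2, 15*1) = 324
m[17] = max(1*324, 2*243, 3*162, …, 15*2, 16*1) = 486
m[18] = max(1*486, 2*324, 3*243, …, 16*2, 17*1) = 729
m[19] = max(1*729, 2*486, 3*324, …, 17*2, 18*1) = 972
m[20] = max(1*972, 2*729, 3*486, …, 18*2, 19*1) = 1458
One optimal split: 3 + 3 + 3 + 3 + 3 + 3 + 2; product 3*3*3*3*3*3*2 = 1458.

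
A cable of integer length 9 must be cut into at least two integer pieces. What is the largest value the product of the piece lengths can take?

Fill m[k] for k=2..9: at each k try every first piece i and multiply by the better of (k−i) uncut or m[k−i].
m[2] = 1×max(1,0) = 1×1 = 1
m[3] = 1×max(2,1) = 1×2 = 2
m[4] = 2×max(2,1) = 2×2 = 4
m[5] = 2×max(3,2) = 2×3 = 6
m[6] = 3×max(3,2) = 3×3 = 9
m[7] = 2×max(5,6) = 2×6 = 12
m[8] = 2×max(6,9) = 2×9 = 18
m[9] = 3×max(6,9) = 3×9 = 27
One optimal split: 3 + 3 + 3; product 3×3×3 = 27.

27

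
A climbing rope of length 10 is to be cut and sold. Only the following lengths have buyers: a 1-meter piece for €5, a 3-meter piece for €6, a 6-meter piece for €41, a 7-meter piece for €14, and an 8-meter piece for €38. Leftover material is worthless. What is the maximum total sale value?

Consider every possible first cut. f[k] is the best of p[i]+f[k−i] over all sellable i≤k.
f[1] = 5
f[2] = 10  (first piece 1, then f[1]=5)
f[3] = max(5+10, 6+0) = 15
f[4] = max(5+15, 6+5) = 20
f[5] = max(5+20, 6+10) = 25
f[6] = max(5+25, 6+15, 41+0) = 41
f[7] = max(5+41, 6+20, 41+5, 14+0) = 46
f[8] = max(5+46, 6+25, 41+10, 14+5, 38+0) = 51
f[9] = max(5+51, 6+41, 41+15, 14+10, 38+5) = 56
f[10] = max(5+56, 6+46, 41+20, 14+15, 38+10) = 61
One optimal cutting: 6 + 1 + 1 + 1 + 1 → €61.

61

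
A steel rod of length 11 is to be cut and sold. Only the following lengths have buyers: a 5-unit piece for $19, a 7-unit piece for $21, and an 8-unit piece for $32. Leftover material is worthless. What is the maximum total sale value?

Consider every possible first cut. best[k] is the best of p[i]+best[k−i] over all sellable i≤k.
best[1] = 0
best[2] = 0
best[3] = 0
best[4] = 0
best[5] = 19
best[6] = 19
best[7] = 21
best[8] = 32
best[9] = 32
best[10] = 38  (first piece 5, then best[5]=19)
best[11] = 38
One optimal cutting: pieces 5 + 5 with 1 unit of scrap → $38.

38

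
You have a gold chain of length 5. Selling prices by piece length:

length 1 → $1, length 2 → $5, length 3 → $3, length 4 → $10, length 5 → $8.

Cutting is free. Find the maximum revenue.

Let r[k] be the best obtainable value from length k. For each k, try every first piece i and keep the best of price[i] + r[k−i].
r[1] = 1
r[2] = 5
r[3] = 6  (first piece 1, then r[2]=5)
r[4] = 10  (first piece 2, then r[2]=5)
r[5] = 11  (first piece 1, then r[4]=10)
One optimal cutting: 2 + 2 + 1 → $5 + $5 + $1 = $11.

11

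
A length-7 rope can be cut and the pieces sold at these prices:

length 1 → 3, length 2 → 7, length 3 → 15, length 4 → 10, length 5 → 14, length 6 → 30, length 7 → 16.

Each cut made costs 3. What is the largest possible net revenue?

Let r[k] be the best obtainable value from length k. For each k, try every first piece i and keep the best of price[i] + r[k−i] minus the 3 cut fee when i<k.
r[1] = 3
r[2] = max(3+3-3, 7+0) = 7
r[3] = max(3+7-3, 7+3-3, 15+0) = 15
r[4] = max(3+15-3, 7+7-3, 15+3-3, 10+0) = 15
r[5] = max(3+15-3, 7+15-3, 15+7-3, 10+3-3, 14+0) = 19
r[6] = max(3+19-3, 7+15-3, 15+15-3, 10+7-3, 14+3-3, 30+0) = 30
r[7] = max(3+30-3, 7+19-3, 15+15-3, …, 30+3-3, 16+0) = 30
One optimal plan: pieces 6 + 1 (1 cut) → 33 − 3 = 30.

30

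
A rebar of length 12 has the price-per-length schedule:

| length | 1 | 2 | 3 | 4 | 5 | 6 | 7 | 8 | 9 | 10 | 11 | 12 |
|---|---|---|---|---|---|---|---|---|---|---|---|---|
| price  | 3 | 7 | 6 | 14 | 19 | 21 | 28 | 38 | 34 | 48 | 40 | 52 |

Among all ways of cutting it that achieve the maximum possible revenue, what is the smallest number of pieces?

2

Build r[k] bottom-up: r[k] = max over allowed piece i of (p[i] + r[k−i]).
r[1] = 3
r[2] = max(3+3, 7+0) = 7
r[3] = max(3+7, 7+3, 6+0) = 10
r[4] = max(3+10, 7+7, 6+3, 14+0) = 14
r[5] = max(3+14, 7+10, 6+7, 14+3, 19+0) = 19
r[6] = max(3+19, 7+14, 6+10, 14+7, 19+3, 21+0) = 22
r[7] = max(3+22, 7+19, 6+14, …, 21+3, 28+0) = 28
r[8] = max(3+28, 7+22, 6+19, …, 28+3, 38+0) = 38
r[9] = max(3+38, 7+28, 6+22, …, 38+3, 34+0) = 41
r[10] = max(3+41, 7+38, 6+28, …, 34+3, 48+0) = 48
r[11] = max(3+48, 7+41, 6+38, …, 48+3, 40+0) = 51
r[12] = max(3+51, 7+48, 6+41, …, 40+3, 52+0) = 55
Maximum revenue is ₹55.
Now minimize piece count subject to staying optimal: for each k, pieces[k] = 1 + min over i with p[i]+r[k−i]=r[k] of pieces[k−i].
pieces[9] = 2
pieces[10] = 1
pieces[11] = 2
pieces[12] = 2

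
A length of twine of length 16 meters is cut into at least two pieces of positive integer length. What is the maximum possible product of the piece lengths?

Let m[k] be the best product for length k (with at least one cut). For each first piece i, the rest contributes max(k−i, m[k−i]).
m[2] = 1×max(1,0) = 1×1 = 1
m[3] = max(1×2, 2×1) = 2
m[4] = max(1×3, 2×2, 3×1) = 4
m[5] = max(1×4, 2×3, 3×2, 4×1) = 6
m[6] = max(1×6, 2×4, 3×3, 4×2, 5×1) = 9
m[7] = max(1×9, 2×6, 3×4, 4×3, 5×2, 6×1) = 12
m[8] = max(1×12, 2×9, 3×6, …, 6×2, 7×1) = 18
m[9] = max(1×18, 2×12, 3×9, …, 7×2, 8×1) = 27
m[10] = max(1×27, 2×18, 3×12, …, 8×2, 9×1) = 36
m[11] = max(1×36, 2×27, 3×18, …, 9×2, 10×1) = 54
m[12] = max(1×54, 2×36, 3×27, …, 10×2, 11×1) = 81
m[13] = max(1×81, 2×54, 3×36, …, 11×2, 12×1) = 108
m[14] = max(1×108, 2×81, 3×54, …, 12×2, 13×1) = 162
m[15] = max(1×162, 2×108, 3×81, …, 13×2, 14×1) = 243
m[16] = max(1×243, 2×162, 3×108, …, 14×2, 15×1) = 324
One optimal split: 3 + 3 + 3 + 3 + 2 + 2; product 3×3×3×3×2×2 = 324.

324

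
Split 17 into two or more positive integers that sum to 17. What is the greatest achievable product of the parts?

486

Define prod[k] = max over 1≤i<k of i · max(k−i, prod[k−i]); the inner max lets the remainder stay uncut if that's better.
prod[2] = 1*max(1,0) = 1*1 = 1
prod[3] = 1*max(2,1) = 1*2 = 2
prod[4] = 2*max(2,1) = 2*2 = 4
prod[5] = 2*max(3,2) = 2*3 = 6
prod[6] = 3*max(3,2) = 3*3 = 9
prod[7] = 2*max(5,6) = 2*6 = 12
prod[8] = 2*max(6,9) = 2*9 = 18
prod[9] = 3*max(6,9) = 3*9 = 27
prod[10] = 2*max(8,18) = 2*18 = 36
prod[11] = 2*max(9,27) = 2*27 = 54
prod[12] = 3*max(9,27) = 3*27 = 81
prod[13] = 2*max(11,54) = 2*54 = 108
prod[14] = 2*max(12,81) = 2*81 = 162
prod[15] = 3*max(12,81) = 3*81 = 243
prod[16] = 2*max(14,162) = 2*162 = 324
prod[17] = 2*max(15,243) = 2*243 = 486
One optimal split: 3 + 3 + 3 + 3 + 3 + 2; product 3*3*3*3*3*2 = 486.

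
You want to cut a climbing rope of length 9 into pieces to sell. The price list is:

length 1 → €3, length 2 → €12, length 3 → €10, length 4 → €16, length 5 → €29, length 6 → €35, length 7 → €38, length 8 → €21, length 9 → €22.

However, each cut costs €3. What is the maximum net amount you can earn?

Build net[k] bottom-up: net[k] = max over allowed piece i of (p[i] + net[k−i]) − 3 per cut.
net[1] = 3
net[2] = max(3+3-3, 12+0) = 12
net[3] = max(3+12-3, 12+3-3, 10+0) = 12
net[4] = max(3+12-3, 12+12-3, 10+3-3, 16+0) = 21
net[5] = max(3+21-3, 12+12-3, 10+12-3, 16+3-3, 29+0) = 29
net[6] = max(3+29-3, 12+21-3, 10+12-3, 16+12-3, 29+3-3, 35+0) = 35
net[7] = max(3+35-3, 12+29-3, 10+21-3, …, 35+3-3, 38+0) = 38
net[8] = max(3+38-3, 12+35-3, 10+29-3, …, 38+3-3, 21+0) = 44
net[9] = max(3+44-3, 12+38-3, 10+35-3, …, 21+3-3, 22+0) = 47
One optimal plan: pieces 5 + 2 + 2 (2 cuts) → €53 − €6 = €47.

47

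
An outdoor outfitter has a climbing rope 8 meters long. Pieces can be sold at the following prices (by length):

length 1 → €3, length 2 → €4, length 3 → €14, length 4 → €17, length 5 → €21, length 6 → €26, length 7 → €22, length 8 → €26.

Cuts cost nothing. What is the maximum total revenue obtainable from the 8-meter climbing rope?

35

Let R[k] be the best obtainable value from length k. For each k, try every first piece i and keep the best of price[i] + R[k−i].
R[1] = 3
R[2] = max(3+3, 4+0) = 6
R[3] = max(3+6, 4+3, 14+0) = 14
R[4] = max(3+14, 4+6, 14+3, 17+0) = 17
R[5] = max(3+17, 4+14, 14+6, 17+3, 21+0) = 21
R[6] = max(3+21, 4+17, 14+14, 17+6, 21+3, 26+0) = 28
R[7] = max(3+28, 4+21, 14+17, …, 26+3, 22+0) = 31
R[8] = max(3+31, 4+28, 14+21, …, 22+3, 26+0) = 35
One optimal cutting: 5 + 3 → €21 + €14 = €35.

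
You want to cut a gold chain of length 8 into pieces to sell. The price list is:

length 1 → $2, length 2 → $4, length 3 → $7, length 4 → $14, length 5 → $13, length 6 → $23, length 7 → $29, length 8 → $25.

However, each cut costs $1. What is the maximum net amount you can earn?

Consider every possible first cut. v[k] is the best of p[i]+v[k−i] over all sellable i≤k, charging 1 whenever i<k.
v[1] = 2
v[2] = 4
v[3] = 7
v[4] = 14
v[5] = 15  (first piece 1, then v[4]=14)
v[6] = 23
v[7] = 29
v[8] = 30  (first piece 1, then v[7]=29)
One optimal plan: pieces 7 + 1 (1 cut) → $31 − $1 = $30.

30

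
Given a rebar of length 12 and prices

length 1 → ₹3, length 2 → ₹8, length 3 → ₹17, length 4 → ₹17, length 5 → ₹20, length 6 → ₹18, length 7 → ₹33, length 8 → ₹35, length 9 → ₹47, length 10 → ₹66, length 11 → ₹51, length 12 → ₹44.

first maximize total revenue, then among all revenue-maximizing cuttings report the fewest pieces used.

Let r[k] be the best obtainable value from length k. For each k, try every first piece i and keep the best of price[i] + r[k−i].
r[1] = 3
r[2] = 8
r[3] = 17
r[4] = 20  (first piece 1, then r[3]=17)
r[5] = 25  (first piece 2, then r[3]=17)
r[6] = 34  (first piece 3, then r[3]=17)
r[7] = 37  (first piece 1, then r[6]=34)
r[8] = 42  (first piece 2, then r[6]=34)
r[9] = 51  (first piece 3, then r[6]=34)
r[10] = 66
r[11] = 69  (first piece 1, then r[10]=66)
r[12] = 74  (first piece 2, then r[10]=66)
Maximum revenue is ₹74.
Now minimize piece count subject to staying optimal: for each k, pieces[k] = 1 + min over i with p[i]+r[k−i]=r[k] of pieces[k−i].
pieces[9] = 3
pieces[10] = 1
pieces[11] = 2
pieces[12] = 2

2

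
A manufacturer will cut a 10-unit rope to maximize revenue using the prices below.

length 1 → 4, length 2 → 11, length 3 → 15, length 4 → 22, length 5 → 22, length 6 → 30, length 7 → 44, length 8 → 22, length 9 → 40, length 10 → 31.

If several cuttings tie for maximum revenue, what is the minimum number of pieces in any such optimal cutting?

Consider every possible first cut. r[k] is the best of p[i]+r[k−i] over all sellable i≤k.
r[1] = 4
r[2] = max(4+4, 11+0) = 11
r[3] = max(4+11, 11+4, 15+0) = 15
r[4] = max(4+15, 11+11, 15+4, 22+0) = 22
r[5] = max(4+22, 11+15, 15+11, 22+4, 22+0) = 26
r[6] = max(4+26, 11+22, 15+15, 22+11, 22+4, 30+0) = 33
r[7] = max(4+33, 11+26, 15+22, …, 30+4, 44+0) = 44
r[8] = max(4+44, 11+33, 15+26, …, 44+4, 22+0) = 48
r[9] = max(4+48, 11+44, 15+33, …, 22+4, 40+0) = 55
r[10] = max(4+55, 11+48, 15+44, …, 40+4, 31+0) = 59
Maximum revenue is 59.
Now minimize piece count subject to staying optimal: for each k, pieces[k] = 1 + min over i with p[i]+r[k−i]=r[k] of pieces[k−i].
pieces[7] = 1
pieces[8] = 2
pieces[9] = 2
pieces[10] = 2

2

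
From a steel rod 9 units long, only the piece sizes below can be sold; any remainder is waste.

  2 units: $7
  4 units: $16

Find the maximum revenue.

Let best[k] be the best obtainable value from length k. For each k, try every first piece i and keep the best of price[i] + best[k−i].
best[1] = 0
best[2] = 7
best[3] = 7
best[4] = 16
best[5] = 16
best[6] = 23  (first piece 2, then best[4]=16)
best[7] = 23
best[8] = 32  (first piece 4, then best[4]=16)
best[9] = 32
One optimal cutting: pieces 4 + 4 with 1 unit of scrap → $32.

32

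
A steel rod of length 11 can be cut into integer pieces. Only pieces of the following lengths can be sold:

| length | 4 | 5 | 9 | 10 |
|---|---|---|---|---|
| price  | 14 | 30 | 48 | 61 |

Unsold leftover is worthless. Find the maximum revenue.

Build f[k] bottom-up: f[k] = max over allowed piece i of (p[i] + f[k−i]).
f[1] = 0
f[2] = 0
f[3] = 0
f[4] = 14
f[5] = max(14+0, 30+0) = 30
f[6] = max(14+0, 30+0) = 30
f[7] = max(14+0, 30+0) = 30
f[8] = max(14+14, 30+0) = 30
f[9] = max(14+30, 30+14, 48+0) = 48
f[10] = max(14+30, 30+30, 48+0, 61+0) = 61
f[11] = max(14+30, 30+30, 48+0, 61+0) = 61
One optimal cutting: pieces 10 with 1 unit of scrap → $61.

61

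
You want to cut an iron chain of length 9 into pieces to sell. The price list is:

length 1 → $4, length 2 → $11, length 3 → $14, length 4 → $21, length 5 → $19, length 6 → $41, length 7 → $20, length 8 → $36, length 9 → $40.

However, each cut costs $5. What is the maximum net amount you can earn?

50

Consider every possible first cut. r[k] is the best of p[i]+r[k−i] over all sellable i≤k, charging 5 whenever i<k.
r[1] = 4
r[2] = 11
r[3] = 14
r[4] = 21
r[5] = 20  (first piece 1, then r[4]=21)
r[6] = 41
r[7] = 40  (first piece 1, then r[6]=41)
r[8] = 47  (first piece 2, then r[6]=41)
r[9] = 50  (first piece 3, then r[6]=41)
One optimal plan: pieces 6 + 3 (1 cut) → $55 − $5 = $50.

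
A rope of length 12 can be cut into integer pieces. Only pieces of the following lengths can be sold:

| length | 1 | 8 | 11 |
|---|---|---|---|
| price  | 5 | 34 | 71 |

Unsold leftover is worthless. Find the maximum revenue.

Consider every possible first cut. r[k] is the best of p[i]+r[k−i] over all sellable i≤k.
r[1] = 5
r[2] = 10  (first piece 1, then r[1]=5)
r[3] = 15  (first piece 1, then r[2]=10)
r[4] = 20  (first piece 1, then r[3]=15)
r[5] = 25  (first piece 1, then r[4]=20)
r[6] = 30  (first piece 1, then r[5]=25)
r[7] = 35  (first piece 1, then r[6]=30)
r[8] = 40  (first piece 1, then r[7]=35)
r[9] = 45  (first piece 1, then r[8]=40)
r[10] = 50  (first piece 1, then r[9]=45)
r[11] = 71
r[12] = 76  (first piece 1, then r[11]=71)
One optimal cutting: 11 + 1 → $76.

76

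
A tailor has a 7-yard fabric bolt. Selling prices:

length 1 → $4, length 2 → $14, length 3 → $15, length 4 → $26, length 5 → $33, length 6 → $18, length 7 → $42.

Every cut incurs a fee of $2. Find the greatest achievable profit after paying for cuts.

45

Consider every possible first cut. v[k] is the best of p[i]+v[k−i] over all sellable i≤k, charging 2 whenever i<k.
v[1] = 4
v[2] = max(4+4-2, 14+0) = 14
v[3] = max(4+14-2, 14+4-2, 15+0) = 16
v[4] = max(4+16-2, 14+14-2, 15+4-2, 26+0) = 26
v[5] = max(4+26-2, 14+16-2, 15+14-2, 26+4-2, 33+0) = 33
v[6] = max(4+33-2, 14+26-2, 15+16-2, 26+14-2, 33+4-2, 18+0) = 38
v[7] = max(4+38-2, 14+33-2, 15+26-2, …, 18+4-2, 42+0) = 45
One optimal plan: pieces 5 + 2 (1 cut) → $47 − $2 = $45.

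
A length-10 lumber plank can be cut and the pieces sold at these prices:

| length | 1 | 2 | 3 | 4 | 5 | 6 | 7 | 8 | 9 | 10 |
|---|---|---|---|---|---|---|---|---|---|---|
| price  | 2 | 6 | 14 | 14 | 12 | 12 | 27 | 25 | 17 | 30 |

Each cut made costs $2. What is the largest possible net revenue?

Consider every possible first cut. r[k] is the best of p[i]+r[k−i] over all sellable i≤k, charging 2 whenever i<k.
r[1] = 2
r[2] = max(2+2-2, 6+0) = 6
r[3] = max(2+6-2, 6+2-2, 14+0) = 14
r[4] = max(2+14-2, 6+6-2, 14+2-2, 14+0) = 14
r[5] = max(2+14-2, 6+14-2, 14+6-2, 14+2-2, 12+0) = 18
r[6] = max(2+18-2, 6+14-2, 14+14-2, 14+6-2, 12+2-2, 12+0) = 26
r[7] = max(2+26-2, 6+18-2, 14+14-2, …, 12+2-2, 27+0) = 27
r[8] = max(2+27-2, 6+26-2, 14+18-2, …, 27+2-2, 25+0) = 30
r[9] = max(2+30-2, 6+27-2, 14+26-2, …, 25+2-2, 17+0) = 38
r[10] = max(2+38-2, 6+30-2, 14+27-2, …, 17+2-2, 30+0) = 39
One optimal plan: pieces 7 + 3 (1 cut) → $41 − $2 = $39.

39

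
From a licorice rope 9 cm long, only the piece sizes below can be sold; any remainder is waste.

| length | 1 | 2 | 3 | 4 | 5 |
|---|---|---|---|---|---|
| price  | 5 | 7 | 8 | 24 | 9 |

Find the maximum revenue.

53

Build f[k] bottom-up: f[k] = max over allowed piece i of (p[i] + f[k−i]).
f[1] = 5
f[2] = max(5+5, 7+0) = 10
f[3] = max(5+10, 7+5, 8+0) = 15
f[4] = max(5+15, 7+10, 8+5, 24+0) = 24
f[5] = max(5+24, 7+15, 8+10, 24+5, 9+0) = 29
f[6] = max(5+29, 7+24, 8+15, 24+10, 9+5) = 34
f[7] = max(5+34, 7+29, 8+24, 24+15, 9+10) = 39
f[8] = max(5+39, 7+34, 8+29, 24+24, 9+15) = 48
f[9] = max(5+48, 7+39, 8+34, 24+29, 9+24) = 53
One optimal cutting: 4 + 4 + 1 → ¢53.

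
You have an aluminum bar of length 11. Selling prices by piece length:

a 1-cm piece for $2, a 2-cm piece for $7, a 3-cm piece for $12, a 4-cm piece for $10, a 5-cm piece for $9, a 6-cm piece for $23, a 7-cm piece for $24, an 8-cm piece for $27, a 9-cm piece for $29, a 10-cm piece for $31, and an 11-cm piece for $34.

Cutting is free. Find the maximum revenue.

43

Build r[k] bottom-up: r[k] = max over allowed piece i of (p[i] + r[k−i]).
r[1] = 2
r[2] = max(2+2, 7+0) = 7
r[3] = max(2+7, 7+2, 12+0) = 12
r[4] = max(2+12, 7+7, 12+2, 10+0) = 14
r[5] = max(2+14, 7+12, 12+7, 10+2, 9+0) = 19
r[6] = max(2+19, 7+14, 12+12, 10+7, 9+2, 23+0) = 24
r[7] = max(2+24, 7+19, 12+14, …, 23+2, 24+0) = 26
r[8] = max(2+26, 7+24, 12+19, …, 24+2, 27+0) = 31
r[9] = max(2+31, 7+26, 12+24, …, 27+2, 29+0) = 36
r[10] = max(2+36, 7+31, 12+26, …, 29+2, 31+0) = 38
r[11] = max(2+38, 7+36, 12+31, …, 31+2, 34+0) = 43
One optimal cutting: 3 + 3 + 3 + 2 → $12 + $12 + $12 + $7 = $43.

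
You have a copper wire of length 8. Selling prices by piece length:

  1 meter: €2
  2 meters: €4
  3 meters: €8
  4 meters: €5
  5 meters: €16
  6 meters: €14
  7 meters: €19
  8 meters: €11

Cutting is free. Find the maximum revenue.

Consider every possible first cut. best[k] is the best of p[i]+best[k−i] over all sellable i≤k.
best[1] = 2
best[2] = 4  (first piece 1, then best[1]=2)
best[3] = 8
best[4] = 10  (first piece 1, then best[3]=8)
best[5] = 16
best[6] = 18  (first piece 1, then best[5]=16)
best[7] = 20  (first piece 1, then best[6]=18)
best[8] = 24  (first piece 3, then best[5]=16)
One optimal cutting: 5 + 3 → €16 + €8 = €24.

24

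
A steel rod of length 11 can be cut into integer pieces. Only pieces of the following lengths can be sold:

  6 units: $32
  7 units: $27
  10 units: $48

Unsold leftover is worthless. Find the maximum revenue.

48

Consider every possible first cut. best[k] is the best of p[i]+best[k−i] over all sellable i≤k.
best[1] = 0
best[2] = 0
best[3] = 0
best[4] = 0
best[5] = 0
best[6] = 32
best[7] = max(32+0, 27+0) = 32
best[8] = max(32+0, 27+0) = 32
best[9] = max(32+0, 27+0) = 32
best[10] = max(32+0, 27+0, 48+0) = 48
best[11] = max(32+0, 27+0, 48+0) = 48
One optimal cutting: pieces 10 with 1 unit of scrap → $48.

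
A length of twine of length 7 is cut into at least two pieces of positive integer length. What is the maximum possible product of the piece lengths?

12

Let m[k] be the best product for length k (with at least one cut). For each first piece i, the rest contributes max(k−i, m[k−i]).
Small cases: m[2]=1.
m[3] = max(1*2, 2*1) = 2
m[4] = max(1*3, 2*2, 3*1) = 4
m[5] = max(1*4, 2*3, 3*2, 4*1) = 6
m[6] = max(1*6, 2*4, 3*3, 4*2, 5*1) = 9
m[7] = max(1*9, 2*6, 3*4, 4*3, 5*2, 6*1) = 12
One optimal split: 3 + 2 + 2; product 3*2*2 = 12.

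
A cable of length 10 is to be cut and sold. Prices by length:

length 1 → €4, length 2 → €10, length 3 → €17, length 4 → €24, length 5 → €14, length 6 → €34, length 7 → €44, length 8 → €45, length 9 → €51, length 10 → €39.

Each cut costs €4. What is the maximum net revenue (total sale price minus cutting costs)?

Consider every possible first cut. net[k] is the best of p[i]+net[k−i] over all sellable i≤k, charging 4 whenever i<k.
net[1] = 4
net[2] = 10
net[3] = 17
net[4] = 24
net[5] = 24  (first piece 1, then net[4]=24)
net[6] = 34
net[7] = 44
net[8] = 45
net[9] = 51
net[10] = 57  (first piece 3, then net[7]=44)
One optimal plan: pieces 7 + 3 (1 cut) → €61 − €4 = €57.

57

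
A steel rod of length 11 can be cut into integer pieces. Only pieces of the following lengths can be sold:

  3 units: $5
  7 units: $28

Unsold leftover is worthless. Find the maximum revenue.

Let f[k] be the best obtainable value from length k. For each k, try every first piece i and keep the best of price[i] + f[k−i].
f[1] = 0
f[2] = 0
f[3] = 5
f[4] = 5
f[5] = 5
f[6] = 10  (first piece 3, then f[3]=5)
f[7] = 28
f[8] = 28
f[9] = 28
f[10] = 33  (first piece 3, then f[7]=28)
f[11] = 33
One optimal cutting: pieces 7 + 3 with 1 unit of scrap → $33.

33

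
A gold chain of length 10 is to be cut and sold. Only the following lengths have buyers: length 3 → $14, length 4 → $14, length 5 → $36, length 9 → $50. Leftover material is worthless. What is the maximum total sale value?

72

Consider every possible first cut. best[k] is the best of p[i]+best[k−i] over all sellable i≤k.
best[1] = 0
best[2] = 0
best[3] = 14
best[4] = 14
best[5] = 36
best[6] = 36
best[7] = 36
best[8] = 50  (first piece 3, then best[5]=36)
best[9] = 50
best[10] = 72  (first piece 5, then best[5]=36)
One optimal cutting: 5 + 5 → $72.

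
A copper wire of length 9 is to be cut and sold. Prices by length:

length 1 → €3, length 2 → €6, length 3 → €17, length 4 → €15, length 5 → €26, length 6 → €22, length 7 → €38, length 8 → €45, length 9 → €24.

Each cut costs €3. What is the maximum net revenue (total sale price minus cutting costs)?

45

Let net[k] be the best obtainable value from length k. For each k, try every first piece i and keep the best of price[i] + net[k−i] minus the 3 cut fee when i<k.
net[1] = 3
net[2] = 6
net[3] = 17
net[4] = 17  (first piece 1, then net[3]=17)
net[5] = 26
net[6] = 31  (first piece 3, then net[3]=17)
net[7] = 38
net[8] = 45
net[9] = 45  (first piece 1, then net[8]=45)
One optimal plan: pieces 8 + 1 (1 cut) → €48 − €3 = €45.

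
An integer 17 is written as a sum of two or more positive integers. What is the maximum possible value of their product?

486

Let P[k] be the best product for length k (with at least one cut). For each first piece i, the rest contributes max(k−i, P[k−i]).
Small cases: P[2]=1, P[3]=2, P[4]=4, P[5]=6, P[6]=9, P[7]=12, P[8]=18, P[9]=27, P[10]=36, P[11]=54, P[12]=81.
P[13] = max(1·81, 2·54, 3·36, …, 11·2, 12·1) = 108
P[14] = max(1·108, 2·81, 3·54, …, 12·2, 13·1) = 162
P[15] = max(1·162, 2·108, 3·81, …, 13·2, 14·1) = 243
P[16] = max(1·243, 2·162, 3·108, …, 14·2, 15·1) = 324
P[17] = max(1·324, 2·243, 3·162, …, 15·2, 16·1) = 486
One optimal split: 3 + 3 + 3 + 3 + 3 + 2; product 3·3·3·3·3·2 = 486.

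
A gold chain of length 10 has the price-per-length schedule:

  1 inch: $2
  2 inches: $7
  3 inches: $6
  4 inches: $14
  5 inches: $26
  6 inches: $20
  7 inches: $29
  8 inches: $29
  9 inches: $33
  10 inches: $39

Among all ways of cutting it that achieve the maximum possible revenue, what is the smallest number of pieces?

Build r[k] bottom-up: r[k] = max over allowed piece i of (p[i] + r[k−i]).
r[1] = 2
r[2] = max(2+2, 7+0) = 7
r[3] = max(2+7, 7+2, 6+0) = 9
r[4] = max(2+9, 7+7, 6+2, 14+0) = 14
r[5] = max(2+14, 7+9, 6+7, 14+2, 26+0) = 26
r[6] = max(2+26, 7+14, 6+9, 14+7, 26+2, 20+0) = 28
r[7] = max(2+28, 7+26, 6+14, …, 20+2, 29+0) = 33
r[8] = max(2+33, 7+28, 6+26, …, 29+2, 29+0) = 35
r[9] = max(2+35, 7+33, 6+28, …, 29+2, 33+0) = 40
r[10] = max(2+40, 7+35, 6+33, …, 33+2, 39+0) = 52
Maximum revenue is $52.
Now minimize piece count subject to staying optimal: for each k, pieces[k] = 1 + min over i with p[i]+r[k−i]=r[k] of pieces[k−i].
pieces[7] = 2
pieces[8] = 3
pieces[9] = 2
pieces[10] = 2

2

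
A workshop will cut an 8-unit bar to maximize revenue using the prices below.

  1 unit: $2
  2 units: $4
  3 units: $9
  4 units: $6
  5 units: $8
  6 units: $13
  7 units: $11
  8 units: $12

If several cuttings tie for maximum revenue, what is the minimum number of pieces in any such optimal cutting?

3

Build r[k] bottom-up: r[k] = max over allowed piece i of (p[i] + r[k−i]).
r[1] = 2
r[2] = max(2+2, 4+0) = 4
r[3] = max(2+4, 4+2, 9+0) = 9
r[4] = max(2+9, 4+4, 9+2, 6+0) = 11
r[5] = max(2+11, 4+9, 9+4, 6+2, 8+0) = 13
r[6] = max(2+13, 4+11, 9+9, 6+4, 8+2, 13+0) = 18
r[7] = max(2+18, 4+13, 9+11, …, 13+2, 11+0) = 20
r[8] = max(2+20, 4+18, 9+13, …, 11+2, 12+0) = 22
Maximum revenue is $22.
Now minimize piece count subject to staying optimal: for each k, pieces[k] = 1 + min over i with p[i]+r[k−i]=r[k] of pieces[k−i].
pieces[5] = 2
pieces[6] = 2
pieces[7] = 3
pieces[8] = 3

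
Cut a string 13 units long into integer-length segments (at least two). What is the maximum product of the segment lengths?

108

Let m[k] be the best product for length k (with at least one cut). For each first piece i, the rest contributes max(k−i, m[k−i]).
m[2] = 1*max(1,0) = 1*1 = 1
m[3] = max(1*2, 2*1) = 2
m[4] = max(1*3, 2*2, 3*1) = 4
m[5] = max(1*4, 2*3, 3*2, 4*1) = 6
m[6] = max(1*6, 2*4, 3*3, 4*2, 5*1) = 9
m[7] = max(1*9, 2*6, 3*4, 4*3, 5*2, 6*1) = 12
m[8] = max(1*12, 2*9, 3*6, …, 6*2, 7*1) = 18
m[9] = max(1*18, 2*12, 3*9, …, 7*2, 8*1) = 27
m[10] = max(1*27, 2*18, 3*12, …, 8*2, 9*1) = 36
m[11] = max(1*36, 2*27, 3*18, …, 9*2, 10*1) = 54
m[12] = max(1*54, 2*36, 3*27, …, 10*2, 11*1) = 81
m[13] = max(1*81, 2*54, 3*36, …, 11*2, 12*1) = 108
One optimal split: 3 + 3 + 3 + 2 + 2; product 3*3*3*2*2 = 108.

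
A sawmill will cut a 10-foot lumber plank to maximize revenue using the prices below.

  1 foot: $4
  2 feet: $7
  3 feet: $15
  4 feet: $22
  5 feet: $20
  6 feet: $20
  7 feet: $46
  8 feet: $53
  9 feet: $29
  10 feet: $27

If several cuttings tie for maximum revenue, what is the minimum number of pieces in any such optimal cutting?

2

Build r[k] bottom-up: r[k] = max over allowed piece i of (p[i] + r[k−i]).
r[1] = 4
r[2] = max(4+4, 7+0) = 8
r[3] = max(4+8, 7+4, 15+0) = 15
r[4] = max(4+15, 7+8, 15+4, 22+0) = 22
r[5] = max(4+22, 7+15, 15+8, 22+4, 20+0) = 26
r[6] = max(4+26, 7+22, 15+15, 22+8, 20+4, 20+0) = 30
r[7] = max(4+30, 7+26, 15+22, …, 20+4, 46+0) = 46
r[8] = max(4+46, 7+30, 15+26, …, 46+4, 53+0) = 53
r[9] = max(4+53, 7+46, 15+30, …, 53+4, 29+0) = 57
r[10] = max(4+57, 7+53, 15+46, …, 29+4, 27+0) = 61
Maximum revenue is $61.
Now minimize piece count subject to staying optimal: for each k, pieces[k] = 1 + min over i with p[i]+r[k−i]=r[k] of pieces[k−i].
pieces[7] = 1
pieces[8] = 1
pieces[9] = 2
pieces[10] = 2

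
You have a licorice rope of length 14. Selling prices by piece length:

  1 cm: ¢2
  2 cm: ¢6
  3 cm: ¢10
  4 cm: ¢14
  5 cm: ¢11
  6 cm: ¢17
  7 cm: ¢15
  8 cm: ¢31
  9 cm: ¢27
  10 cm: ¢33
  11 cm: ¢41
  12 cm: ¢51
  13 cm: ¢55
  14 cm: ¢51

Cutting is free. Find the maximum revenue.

57

Let v[k] be the best obtainable value from length k. For each k, try every first piece i and keep the best of price[i] + v[k−i].
v[1] = 2
v[2] = 6
v[3] = 10
v[4] = 14
v[5] = 16  (first piece 1, then v[4]=14)
v[6] = 20  (first piece 2, then v[4]=14)
v[7] = 24  (first piece 3, then v[4]=14)
v[8] = 31
v[9] = 33  (first piece 1, then v[8]=31)
v[10] = 37  (first piece 2, then v[8]=31)
v[11] = 41  (first piece 3, then v[8]=31)
v[12] = 51
v[13] = 55
v[14] = 57  (first piece 1, then v[13]=55)
One optimal cutting: 13 + 1 → ¢55 + ¢2 = ¢57.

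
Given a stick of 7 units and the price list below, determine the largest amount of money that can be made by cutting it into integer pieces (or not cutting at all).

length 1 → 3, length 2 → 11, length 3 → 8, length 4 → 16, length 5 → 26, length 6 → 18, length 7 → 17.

Build r[k] bottom-up: r[k] = max over allowed piece i of (p[i] + r[k−i]).
r[1] = 3
r[2] = max(3+3, 11+0) = 11
r[3] = max(3+11, 11+3, 8+0) = 14
r[4] = max(3+14, 11+11, 8+3, 16+0) = 22
r[5] = max(3+22, 11+14, 8+11, 16+3, 26+0) = 26
r[6] = max(3+26, 11+22, 8+14, 16+11, 26+3, 18+0) = 33
r[7] = max(3+33, 11+26, 8+22, …, 18+3, 17+0) = 37
One optimal cutting: 5 + 2 → 26 + 11 = 37.

37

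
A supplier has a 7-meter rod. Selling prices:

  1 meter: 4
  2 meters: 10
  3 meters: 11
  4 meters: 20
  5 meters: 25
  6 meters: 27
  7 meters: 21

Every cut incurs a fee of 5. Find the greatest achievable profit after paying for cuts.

30

Build r[k] bottom-up: r[k] = max over allowed piece i of (p[i] + r[k−i]) − 5 per cut.
r[1] = 4
r[2] = max(4+4-5, 10+0) = 10
r[3] = max(4+10-5, 10+4-5, 11+0) = 11
r[4] = max(4+11-5, 10+10-5, 11+4-5, 20+0) = 20
r[5] = max(4+20-5, 10+11-5, 11+10-5, 20+4-5, 25+0) = 25
r[6] = max(4+25-5, 10+20-5, 11+11-5, 20+10-5, 25+4-5, 27+0) = 27
r[7] = max(4+27-5, 10+25-5, 11+20-5, …, 27+4-5, 21+0) = 30
One optimal plan: pieces 5 + 2 (1 cut) → 35 − 5 = 30.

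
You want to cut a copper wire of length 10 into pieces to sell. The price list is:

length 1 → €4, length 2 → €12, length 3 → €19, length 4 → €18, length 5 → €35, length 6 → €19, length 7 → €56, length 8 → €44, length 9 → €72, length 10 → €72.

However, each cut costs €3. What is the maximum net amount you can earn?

Let net[k] be the best obtainable value from length k. For each k, try every first piece i and keep the best of price[i] + net[k−i] minus the 3 cut fee when i<k.
net[1] = 4
net[2] = 12
net[3] = 19
net[4] = 21  (first piece 2, then net[2]=12)
net[5] = 35
net[6] = 36  (first piece 1, then net[5]=35)
net[7] = 56
net[8] = 57  (first piece 1, then net[7]=56)
net[9] = 72
net[10] = 73  (first piece 1, then net[9]=72)
One optimal plan: pieces 9 + 1 (1 cut) → €76 − €3 = €73.

73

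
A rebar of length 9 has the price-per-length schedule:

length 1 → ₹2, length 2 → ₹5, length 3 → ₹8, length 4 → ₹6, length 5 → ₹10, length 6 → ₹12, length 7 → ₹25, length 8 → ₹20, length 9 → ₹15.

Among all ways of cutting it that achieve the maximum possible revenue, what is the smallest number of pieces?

2

Consider every possible first cut. r[k] is the best of p[i]+r[k−i] over all sellable i≤k.
r[1] = 2
r[2] = max(2+2, 5+0) = 5
r[3] = max(2+5, 5+2, 8+0) = 8
r[4] = max(2+8, 5+5, 8+2, 6+0) = 10
r[5] = max(2+10, 5+8, 8+5, 6+2, 10+0) = 13
r[6] = max(2+13, 5+10, 8+8, 6+5, 10+2, 12+0) = 16
r[7] = max(2+16, 5+13, 8+10, …, 12+2, 25+0) = 25
r[8] = max(2+25, 5+16, 8+13, …, 25+2, 20+0) = 27
r[9] = max(2+27, 5+25, 8+16, …, 20+2, 15+0) = 30
Maximum revenue is ₹30.
Now minimize piece count subject to staying optimal: for each k, pieces[k] = 1 + min over i with p[i]+r[k−i]=r[k] of pieces[k−i].
pieces[6] = 2
pieces[7] = 1
pieces[8] = 2
pieces[9] = 2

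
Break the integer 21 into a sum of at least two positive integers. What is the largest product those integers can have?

2187

Define prod[k] = max over 1≤i<k of i · max(k−i, prod[k−i]); the inner max lets the remainder stay uncut if that's better.
prod[2] = 1·max(1,0) = 1·1 = 1
prod[3] = max(1·2, 2·1) = 2
prod[4] = max(1·3, 2·2, 3·1) = 4
prod[5] = max(1·4, 2·3, 3·2, 4·1) = 6
prod[6] = max(1·6, 2·4, 3·3, 4·2, 5·1) = 9
prod[7] = max(1·9, 2·6, 3·4, 4·3, 5·2, 6·1) = 12
prod[8] = max(1·12, 2·9, 3·6, …, 6·2, 7·1) = 18
prod[9] = max(1·18, 2·12, 3·9, …, 7·2, 8·1) = 27
prod[10] = max(1·27, 2·18, 3·12, …, 8·2, 9·1) = 36
prod[11] = max(1·36, 2·27, 3·18, …, 9·2, 10·1) = 54
prod[12] = max(1·54, 2·36, 3·27, …, 10·2, 11·1) = 81
prod[13] = max(1·81, 2·54, 3·36, …, 11·2, 12·1) = 108
prod[14] = max(1·108, 2·81, 3·54, …, 12·2, 13·1) = 162
prod[15] = max(1·162, 2·108, 3·81, …, 13·2, 14·1) = 243
prod[16] = max(1·243, 2·162, 3·108, …, 14·2, 15·1) = 324
prod[17] = max(1·324, 2·243, 3·162, …, 15·2, 16·1) = 486
prod[18] = max(1·486, 2·324, 3·243, …, 16·2, 17·1) = 729
prod[19] = max(1·729, 2·486, 3·324, …, 17·2, 18·1) = 972
prod[20] = max(1·972, 2·729, 3·486, …, 18·2, 19·1) = 1458
prod[21] = max(1·1458, 2·972, 3·729, …, 19·2, 20·1) = 2187
One optimal split: 3 + 3 + 3 + 3 + 3 + 3 + 3; product 3·3·3·3·3·3·3 = 2187.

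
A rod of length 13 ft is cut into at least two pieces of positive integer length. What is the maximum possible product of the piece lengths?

Define P[k] = max over 1≤i<k of i · max(k−i, P[k−i]); the inner max lets the remainder stay uncut if that's better.
P[2] = 1·max(1,0) = 1·1 = 1
P[3] = 1·max(2,1) = 1·2 = 2
P[4] = 2·max(2,1) = 2·2 = 4
P[5] = 2·max(3,2) = 2·3 = 6
P[6] = 3·max(3,2) = 3·3 = 9
P[7] = 2·max(5,6) = 2·6 = 12
P[8] = 2·max(6,9) = 2·9 = 18
P[9] = 3·max(6,9) = 3·9 = 27
P[10] = 2·max(8,18) = 2·18 = 36
P[11] = 2·max(9,27) = 2·27 = 54
P[12] = 3·max(9,27) = 3·27 = 81
P[13] = 2·max(11,54) = 2·54 = 108
One optimal split: 3 + 3 + 3 + 2 + 2; product 3·3·3·2·2 = 108.

108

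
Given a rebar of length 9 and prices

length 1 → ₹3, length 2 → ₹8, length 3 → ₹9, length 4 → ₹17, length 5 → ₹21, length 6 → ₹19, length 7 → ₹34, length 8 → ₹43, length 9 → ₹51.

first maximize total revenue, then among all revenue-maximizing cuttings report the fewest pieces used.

Consider every possible first cut. r[k] is the best of p[i]+r[k−i] over all sellable i≤k.
r[1] = 3
r[2] = max(3+3, 8+0) = 8
r[3] = max(3+8, 8+3, 9+0) = 11
r[4] = max(3+11, 8+8, 9+3, 17+0) = 17
r[5] = max(3+17, 8+11, 9+8, 17+3, 21+0) = 21
r[6] = max(3+21, 8+17, 9+11, 17+8, 21+3, 19+0) = 25
r[7] = max(3+25, 8+21, 9+17, …, 19+3, 34+0) = 34
r[8] = max(3+34, 8+25, 9+21, …, 34+3, 43+0) = 43
r[9] = max(3+43, 8+34, 9+25, …, 43+3, 51+0) = 51
Maximum revenue is ₹51.
Now minimize piece count subject to staying optimal: for each k, pieces[k] = 1 + min over i with p[i]+r[k−i]=r[k] of pieces[k−i].
pieces[6] = 2
pieces[7] = 1
pieces[8] = 1
pieces[9] = 1

1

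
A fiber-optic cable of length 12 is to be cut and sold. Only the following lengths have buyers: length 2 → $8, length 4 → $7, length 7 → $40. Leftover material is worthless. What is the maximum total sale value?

56

Consider every possible first cut. best[k] is the best of p[i]+best[k−i] over all sellable i≤k.
best[1] = 0
best[2] = 8
best[3] = 8
best[4] = max(8+8, 7+0) = 16
best[5] = max(8+8, 7+0) = 16
best[6] = max(8+16, 7+8) = 24
best[7] = max(8+16, 7+8, 40+0) = 40
best[8] = max(8+24, 7+16, 40+0) = 40
best[9] = max(8+40, 7+16, 40+8) = 48
best[10] = max(8+40, 7+24, 40+8) = 48
best[11] = max(8+48, 7+40, 40+16) = 56
best[12] = max(8+48, 7+40, 40+16) = 56
One optimal cutting: pieces 7 + 2 + 2 with 1 meter of scrap → $56.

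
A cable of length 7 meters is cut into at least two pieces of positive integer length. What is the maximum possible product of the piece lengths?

Let P[k] be the best product for length k (with at least one cut). For each first piece i, the rest contributes max(k−i, P[k−i]).
P[2] = 1*max(1,0) = 1*1 = 1
P[3] = 1*max(2,1) = 1*2 = 2
P[4] = 2*max(2,1) = 2*2 = 4
P[5] = 2*max(3,2) = 2*3 = 6
P[6] = 3*max(3,2) = 3*3 = 9
P[7] = 2*max(5,6) = 2*6 = 12
One optimal split: 3 + 2 + 2; product 3*2*2 = 12.

12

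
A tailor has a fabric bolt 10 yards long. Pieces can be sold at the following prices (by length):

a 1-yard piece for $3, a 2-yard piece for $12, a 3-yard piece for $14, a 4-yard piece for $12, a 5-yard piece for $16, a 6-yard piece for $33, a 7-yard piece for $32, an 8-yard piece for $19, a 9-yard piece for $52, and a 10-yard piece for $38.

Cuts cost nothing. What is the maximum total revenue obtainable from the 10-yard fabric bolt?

Consider every possible first cut. R[k] is the best of p[i]+R[k−i] over all sellable i≤k.
R[1] = 3
R[2] = max(3+3, 12+0) = 12
R[3] = max(3+12, 12+3, 14+0) = 15
R[4] = max(3+15, 12+12, 14+3, 12+0) = 24
R[5] = max(3+24, 12+15, 14+12, 12+3, 16+0) = 27
R[6] = max(3+27, 12+24, 14+15, 12+12, 16+3, 33+0) = 36
R[7] = max(3+36, 12+27, 14+24, …, 33+3, 32+0) = 39
R[8] = max(3+39, 12+36, 14+27, …, 32+3, 19+0) = 48
R[9] = max(3+48, 12+39, 14+36, …, 19+3, 52+0) = 52
R[10] = max(3+52, 12+48, 14+39, …, 52+3, 38+0) = 60
One optimal cutting: 2 + 2 + 2 + 2 + 2 → $12 + $12 + $12 + $12 + $12 = $60.

60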